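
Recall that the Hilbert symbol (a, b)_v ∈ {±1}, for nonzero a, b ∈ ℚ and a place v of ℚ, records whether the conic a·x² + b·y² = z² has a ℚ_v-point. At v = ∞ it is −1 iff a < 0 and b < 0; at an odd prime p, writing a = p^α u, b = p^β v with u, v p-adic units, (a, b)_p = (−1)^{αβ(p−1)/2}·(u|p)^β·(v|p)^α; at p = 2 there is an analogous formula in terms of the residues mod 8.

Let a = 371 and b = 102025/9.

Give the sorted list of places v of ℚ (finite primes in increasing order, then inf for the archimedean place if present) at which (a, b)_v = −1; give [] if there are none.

(a, b) ≡ (371, 4081) mod (ℚ^×)²; places V = {2, 3, 5, 7, 11, 53, ∞}.
(a,b)_11: α=0, u≡8; β=1, v≡10 (mod 11); (8|11)=-1, (10|11)=-1; sign (−1)^0·-1^1·-1^0 = -1.
(a,b)_7: α=1, u≡4; β=1, v≡4 (mod 7); (4|7)=+1, (4|7)=+1; sign (−1)^1·+1^1·+1^1 = -1.
(a,b)_5: α=0, u≡1; β=2, v≡4 (mod 5); (1|5)=+1, (4|5)=+1; sign (−1)^0·+1^2·+1^0 = +1.
(a,b)_3: α=0, u≡2; β=-2, v≡1 (mod 3); (2|3)=-1, (1|3)=+1; sign (−1)^0·-1^-2·+1^0 = +1.
(a,b)_2: α=0, β=0; u≡3, v≡1 (mod 8); ε(u)ε(v)=1·0, αω(v)=0·0, βω(u)=0·1; sum ≡ 0  ⇒  +1.
(a,b)_53: α=1, u≡7; β=1, v≡49 (mod 53); (7|53)=+1, (49|53)=+1; sign (−1)^0·+1^1·+1^1 = +1.
(a,b)_∞: sgn(371)=+, sgn(4081)=+, so +1.
|Ram(371, 4081)| = 2, even; anisotropic at {7, 11}.

[7, 11]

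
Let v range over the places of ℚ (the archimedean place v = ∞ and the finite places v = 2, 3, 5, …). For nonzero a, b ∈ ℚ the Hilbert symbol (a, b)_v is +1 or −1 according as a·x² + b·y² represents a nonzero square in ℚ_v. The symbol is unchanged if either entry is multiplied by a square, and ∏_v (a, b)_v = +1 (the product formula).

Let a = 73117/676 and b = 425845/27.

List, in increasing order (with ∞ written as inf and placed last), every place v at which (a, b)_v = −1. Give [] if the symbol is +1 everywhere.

Mod squares: a ≡ 253, b ≡ 2415. Check v ∈ {∞, 2, 3, 5, 7, 11, 13, 17, 23}.
v=5: a=5^0·(≡2), b=5^1·(≡2) mod 5; (2|5)=-1, (2|5)=-1; (−1)^{0·1·2}·(-1)^1·(-1)^0 = -1.
v=3: a=3^0·(≡1), b=3^-3·(≡1) mod 3; (1|3)=+1, (1|3)=+1; (−1)^{0·-3·1}·(+1)^-3·(+1)^0 = +1.
v=17: a=17^2·(≡9), b=17^0·(≡8) mod 17; (9|17)=+1, (8|17)=+1; (−1)^{2·0·8}·(+1)^0·(+1)^2 = +1.
v=23: a=23^1·(≡21), b=23^3·(≡3) mod 23; (21|23)=-1, (3|23)=+1; (−1)^{1·3·11}·(-1)^3·(+1)^1 = +1.
v=13: a=13^-2·(≡11), b=13^0·(≡4) mod 13; (11|13)=-1, (4|13)=+1; (−1)^{-2·0·6}·(-1)^0·(+1)^-2 = +1.
v=∞: 253 > 0 and 2415 > 0  ⇒  (a,b)_∞ = +1.
v=11: a=11^1·(≡5), b=11^0·(≡7) mod 11; (5|11)=+1, (7|11)=-1; (−1)^{1·0·5}·(+1)^0·(-1)^1 = -1.
v=7: a=7^0·(≡4), b=7^1·(≡2) mod 7; (4|7)=+1, (2|7)=+1; (−1)^{0·1·3}·(+1)^1·(+1)^0 = +1.
v=2: v_2(a)=-2, v_2(b)=0; units ≡ 5, 7 (mod 8); ε·ε+αω+βω = 0·1+-2·0+0·1 ≡ 0  ⇒  (a,b)_2 = +1.
|Ram(253, 2415)| = 2, even; anisotropic at {5, 11}.

[5, 11]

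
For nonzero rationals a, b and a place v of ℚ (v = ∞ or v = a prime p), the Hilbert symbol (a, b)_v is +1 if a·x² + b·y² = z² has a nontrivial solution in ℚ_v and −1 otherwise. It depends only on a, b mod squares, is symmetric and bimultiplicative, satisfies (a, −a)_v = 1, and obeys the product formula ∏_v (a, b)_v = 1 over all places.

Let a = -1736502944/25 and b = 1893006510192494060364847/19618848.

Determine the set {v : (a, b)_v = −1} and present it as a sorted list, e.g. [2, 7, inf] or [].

Mod squares: a ≡ -896954, b ≡ 14. Check v ∈ {∞, 2, 3, 5, 7, 11, 17, 23, 29, 31, 37}.
v=∞: -896954 < 0 and 14 > 0  ⇒  (a,b)_∞ = +1.
v=37: a=37^1·(≡7), b=37^6·(≡8) mod 37; (7|37)=+1, (8|37)=-1; (−1)^{1·6·18}·(+1)^6·(-1)^1 = -1.
v=11: a=11^2·(≡6), b=11^4·(≡9) mod 11; (6|11)=-1, (9|11)=+1; (−1)^{2·4·5}·(-1)^4·(+1)^2 = +1.
v=7: a=7^0·(≡5), b=7^3·(≡2) mod 7; (5|7)=-1, (2|7)=+1; (−1)^{0·3·3}·(-1)^3·(+1)^0 = -1.
v=5: a=5^-2·(≡1), b=5^0·(≡4) mod 5; (1|5)=+1, (4|5)=+1; (−1)^{-2·0·2}·(+1)^0·(+1)^-2 = +1.
v=29: a=29^0·(≡28), b=29^-2·(≡12) mod 29; (28|29)=+1, (12|29)=-1; (−1)^{0·-2·14}·(+1)^-2·(-1)^0 = +1.
v=23: a=23^1·(≡20), b=23^2·(≡19) mod 23; (20|23)=-1, (19|23)=-1; (−1)^{1·2·11}·(-1)^2·(-1)^1 = -1.
v=17: a=17^1·(≡7), b=17^2·(≡12) mod 17; (7|17)=-1, (12|17)=-1; (−1)^{1·2·8}·(-1)^2·(-1)^1 = -1.
v=2: v_2(a)=5, v_2(b)=-5; units ≡ 3, 7 (mod 8); ε·ε+αω+βω = 1·1+5·0+-5·1 ≡ 0  ⇒  (a,b)_2 = +1.
v=31: a=31^1·(≡5), b=31^2·(≡25) mod 31; (5|31)=+1, (25|31)=+1; (−1)^{1·2·15}·(+1)^2·(+1)^1 = +1.
v=3: a=3^0·(≡1), b=3^-6·(≡2) mod 3; (1|3)=+1, (2|3)=-1; (−1)^{0·-6·1}·(+1)^-6·(-1)^0 = +1.
Ram(-896954, 14) = {7, 17, 23, 37}; no ℚ_7-point on the conic.

[7, 17, 23, 37]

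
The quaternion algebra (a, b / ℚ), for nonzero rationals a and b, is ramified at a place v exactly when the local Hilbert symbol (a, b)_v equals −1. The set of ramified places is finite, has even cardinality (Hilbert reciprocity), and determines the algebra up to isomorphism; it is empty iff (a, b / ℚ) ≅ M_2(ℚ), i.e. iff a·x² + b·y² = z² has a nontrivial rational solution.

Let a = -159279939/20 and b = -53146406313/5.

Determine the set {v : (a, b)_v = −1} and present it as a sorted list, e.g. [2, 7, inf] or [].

(a, b) ≡ (-455, -165) mod (ℚ^×)²; places V = {2, 3, 5, 7, 11, 13, ∞}.
(a,b)_13: α=1, u≡4; β=2, v≡12 (mod 13); (4|13)=+1, (12|13)=+1; sign (−1)^0·+1^2·+1^1 = +1.
(a,b)_5: α=-1, u≡4; β=-1, v≡2 (mod 5); (4|5)=+1, (2|5)=-1; sign (−1)^0·+1^-1·-1^-1 = -1.
(a,b)_2: α=-2, β=0; u≡1, v≡3 (mod 8); ε(u)ε(v)=0·1, αω(v)=-2·1, βω(u)=0·0; sum ≡ 0  ⇒  +1.
(a,b)_∞: sgn(-455)=−, sgn(-165)=−, so -1.
(a,b)_7: α=5, u≡6; β=6, v≡3 (mod 7); (6|7)=-1, (3|7)=-1; sign (−1)^0·-1^6·-1^5 = -1.
(a,b)_11: α=0, u≡8; β=1, v≡10 (mod 11); (8|11)=-1, (10|11)=-1; sign (−1)^0·-1^1·-1^0 = -1.
(a,b)_3: α=6, u≡1; β=5, v≡2 (mod 3); (1|3)=+1, (2|3)=-1; sign (−1)^0·+1^5·-1^6 = +1.
Ram(-455, -165) = {5, 7, 11, ∞}; no ℚ_5-point on the conic.

[5, 7, 11, inf]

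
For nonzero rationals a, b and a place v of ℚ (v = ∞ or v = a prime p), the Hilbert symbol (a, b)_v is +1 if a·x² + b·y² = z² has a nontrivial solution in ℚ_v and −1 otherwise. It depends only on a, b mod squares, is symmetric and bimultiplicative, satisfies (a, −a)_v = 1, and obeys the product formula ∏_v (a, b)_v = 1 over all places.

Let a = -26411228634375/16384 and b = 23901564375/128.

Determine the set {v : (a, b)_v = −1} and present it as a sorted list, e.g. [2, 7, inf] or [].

[3, 13]

Mod squares: a ≡ -96135, b ≡ 174. Check v ∈ {∞, 2, 3, 5, 13, 17, 29}.
v=29: a=29^1·(≡13), b=29^1·(≡6) mod 29; (13|29)=+1, (6|29)=+1; (−1)^{1·1·14}·(+1)^1·(+1)^1 = +1.
v=17: a=17^3·(≡14), b=17^2·(≡8) mod 17; (14|17)=-1, (8|17)=+1; (−1)^{3·2·8}·(-1)^2·(+1)^3 = +1.
v=3: a=3^3·(≡1), b=3^3·(≡1) mod 3; (1|3)=+1, (1|3)=+1; (−1)^{3·3·1}·(+1)^3·(+1)^3 = -1.
v=2: v_2(a)=-14, v_2(b)=-7; units ≡ 1, 7 (mod 8); ε·ε+αω+βω = 0·1+-14·0+-7·0 ≡ 0  ⇒  (a,b)_2 = +1.
v=13: a=13^3·(≡7), b=13^2·(≡2) mod 13; (7|13)=-1, (2|13)=-1; (−1)^{3·2·6}·(-1)^2·(-1)^3 = -1.
v=5: a=5^5·(≡3), b=5^4·(≡1) mod 5; (3|5)=-1, (1|5)=+1; (−1)^{5·4·2}·(-1)^4·(+1)^5 = +1.
v=∞: -96135 < 0 and 174 > 0  ⇒  (a,b)_∞ = +1.
Ram(-96135, 174) = {3, 13}; no ℚ_3-point on the conic.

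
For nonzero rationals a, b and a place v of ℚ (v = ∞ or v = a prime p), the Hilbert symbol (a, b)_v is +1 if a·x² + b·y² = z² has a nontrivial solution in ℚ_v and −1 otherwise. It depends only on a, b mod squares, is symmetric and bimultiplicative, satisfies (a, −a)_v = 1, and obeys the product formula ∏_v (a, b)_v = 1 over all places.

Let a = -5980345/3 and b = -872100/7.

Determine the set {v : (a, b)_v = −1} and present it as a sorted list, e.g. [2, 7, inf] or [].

[5, 17, 19, inf]

(a, b) ≡ (-33915, -6783) mod (ℚ^×)²; places V = {2, 3, 5, 7, 17, 19, 23, ∞}.
(a,b)_3: α=-1, u≡2; β=3, v≡1 (mod 3); (2|3)=-1, (1|3)=+1; sign (−1)^1·-1^3·+1^-1 = +1.
(a,b)_7: α=1, u≡5; β=-1, v≡2 (mod 7); (5|7)=-1, (2|7)=+1; sign (−1)^1·-1^-1·+1^1 = +1.
(a,b)_∞: sgn(-33915)=−, sgn(-6783)=−, so -1.
(a,b)_2: α=0, β=2; u≡5, v≡1 (mod 8); ε(u)ε(v)=0·0, αω(v)=0·0, βω(u)=2·1; sum ≡ 0  ⇒  +1.
(a,b)_19: α=1, u≡6; β=1, v≡6 (mod 19); (6|19)=+1, (6|19)=+1; sign (−1)^1·+1^1·+1^1 = -1.
(a,b)_17: α=1, u≡10; β=1, v≡13 (mod 17); (10|17)=-1, (13|17)=+1; sign (−1)^0·-1^1·+1^1 = -1.
(a,b)_5: α=1, u≡2; β=2, v≡3 (mod 5); (2|5)=-1, (3|5)=-1; sign (−1)^0·-1^2·-1^1 = -1.
(a,b)_23: α=2, u≡19; β=0, v≡2 (mod 23); (19|23)=-1, (2|23)=+1; sign (−1)^0·-1^0·+1^2 = +1.
Ram(-33915, -6783) = {5, 17, 19, ∞}; no ℚ_5-point on the conic.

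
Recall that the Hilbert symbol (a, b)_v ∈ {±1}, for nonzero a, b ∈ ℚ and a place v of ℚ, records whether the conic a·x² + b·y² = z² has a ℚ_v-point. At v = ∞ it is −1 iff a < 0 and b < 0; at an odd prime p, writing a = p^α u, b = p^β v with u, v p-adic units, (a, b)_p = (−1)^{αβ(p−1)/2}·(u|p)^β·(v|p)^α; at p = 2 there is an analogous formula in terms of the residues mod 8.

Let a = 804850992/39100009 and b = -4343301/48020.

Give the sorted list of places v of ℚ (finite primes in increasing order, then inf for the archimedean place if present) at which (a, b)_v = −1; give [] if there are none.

[2, 5, 29, 41]

Mod squares: a ≡ 7667, b ≡ -145. Check v ∈ {∞, 2, 3, 5, 7, 11, 13, 17, 29, 37, 41, 43}.
v=11: a=11^1·(≡4), b=11^0·(≡1) mod 11; (4|11)=+1, (1|11)=+1; (−1)^{1·0·5}·(+1)^0·(+1)^1 = +1.
v=37: a=37^-2·(≡6), b=37^0·(≡34) mod 37; (6|37)=-1, (34|37)=+1; (−1)^{-2·0·18}·(-1)^0·(+1)^-2 = +1.
v=7: a=7^0·(≡2), b=7^-4·(≡4) mod 7; (2|7)=+1, (4|7)=+1; (−1)^{0·-4·3}·(+1)^-4·(+1)^0 = +1.
v=13: a=13^-4·(≡9), b=13^0·(≡7) mod 13; (9|13)=+1, (7|13)=-1; (−1)^{-4·0·6}·(+1)^0·(-1)^-4 = +1.
v=43: a=43^0·(≡41), b=43^2·(≡22) mod 43; (41|43)=+1, (22|43)=-1; (−1)^{0·2·21}·(+1)^2·(-1)^0 = +1.
v=∞: 7667 > 0 and -145 < 0  ⇒  (a,b)_∞ = +1.
v=41: a=41^1·(≡37), b=41^0·(≡22) mod 41; (37|41)=+1, (22|41)=-1; (−1)^{1·0·20}·(+1)^0·(-1)^1 = -1.
v=5: a=5^0·(≡3), b=5^-1·(≡1) mod 5; (3|5)=-1, (1|5)=+1; (−1)^{0·-1·2}·(-1)^-1·(+1)^0 = -1.
v=2: v_2(a)=4, v_2(b)=-2; units ≡ 3, 7 (mod 8); ε·ε+αω+βω = 1·1+4·0+-2·1 ≡ 1  ⇒  (a,b)_2 = -1.
v=29: a=29^0·(≡26), b=29^1·(≡25) mod 29; (26|29)=-1, (25|29)=+1; (−1)^{0·1·14}·(-1)^1·(+1)^0 = -1.
v=3: a=3^8·(≡2), b=3^4·(≡2) mod 3; (2|3)=-1, (2|3)=-1; (−1)^{8·4·1}·(-1)^4·(-1)^8 = +1.
v=17: a=17^1·(≡1), b=17^0·(≡1) mod 17; (1|17)=+1, (1|17)=+1; (−1)^{1·0·8}·(+1)^0·(+1)^1 = +1.
Ram(7667, -145) = {2, 5, 29, 41}; no ℚ_2-point on the conic.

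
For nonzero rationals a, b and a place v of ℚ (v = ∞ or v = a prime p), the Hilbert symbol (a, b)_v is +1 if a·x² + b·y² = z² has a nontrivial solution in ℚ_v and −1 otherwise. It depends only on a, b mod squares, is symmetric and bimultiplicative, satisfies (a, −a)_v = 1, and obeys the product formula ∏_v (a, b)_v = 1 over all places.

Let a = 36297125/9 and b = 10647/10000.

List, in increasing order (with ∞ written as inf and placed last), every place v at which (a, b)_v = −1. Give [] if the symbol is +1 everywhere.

[5, 17]

Mod squares: a ≡ 1451885, b ≡ 7. Check v ∈ {∞, 2, 3, 5, 7, 13, 17, 19, 29, 31}.
v=3: a=3^-2·(≡2), b=3^2·(≡1) mod 3; (2|3)=-1, (1|3)=+1; (−1)^{-2·2·1}·(-1)^2·(+1)^-2 = +1.
v=7: a=7^0·(≡2), b=7^1·(≡4) mod 7; (2|7)=+1, (4|7)=+1; (−1)^{0·1·3}·(+1)^1·(+1)^0 = +1.
v=2: v_2(a)=0, v_2(b)=-4; units ≡ 5, 7 (mod 8); ε·ε+αω+βω = 0·1+0·0+-4·1 ≡ 0  ⇒  (a,b)_2 = +1.
v=13: a=13^0·(≡8), b=13^2·(≡8) mod 13; (8|13)=-1, (8|13)=-1; (−1)^{0·2·6}·(-1)^2·(-1)^0 = +1.
v=17: a=17^1·(≡3), b=17^0·(≡14) mod 17; (3|17)=-1, (14|17)=-1; (−1)^{1·0·8}·(-1)^0·(-1)^1 = -1.
v=5: a=5^3·(≡3), b=5^-4·(≡2) mod 5; (3|5)=-1, (2|5)=-1; (−1)^{3·-4·2}·(-1)^-4·(-1)^3 = -1.
v=31: a=31^1·(≡4), b=31^0·(≡18) mod 31; (4|31)=+1, (18|31)=+1; (−1)^{1·0·15}·(+1)^0·(+1)^1 = +1.
v=∞: 1451885 > 0 and 7 > 0  ⇒  (a,b)_∞ = +1.
v=19: a=19^1·(≡17), b=19^0·(≡17) mod 19; (17|19)=+1, (17|19)=+1; (−1)^{1·0·9}·(+1)^0·(+1)^1 = +1.
v=29: a=29^1·(≡8), b=29^0·(≡5) mod 29; (8|29)=-1, (5|29)=+1; (−1)^{1·0·14}·(-1)^0·(+1)^1 = +1.
Ram(1451885, 7) = {5, 17}; no ℚ_5-point on the conic.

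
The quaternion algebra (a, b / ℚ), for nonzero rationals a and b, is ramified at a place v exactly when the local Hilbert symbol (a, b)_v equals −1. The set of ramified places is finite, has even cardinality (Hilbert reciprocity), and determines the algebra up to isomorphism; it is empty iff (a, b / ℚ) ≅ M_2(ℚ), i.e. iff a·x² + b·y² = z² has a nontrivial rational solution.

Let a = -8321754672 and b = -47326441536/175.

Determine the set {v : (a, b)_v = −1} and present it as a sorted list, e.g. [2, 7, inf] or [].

[11, inf]

(a, b) ≡ (-3, -1463) mod (ℚ^×)²; places V = {2, 3, 5, 7, 11, 19, ∞}.
(a,b)_11: α=2, u≡6; β=3, v≡7 (mod 11); (6|11)=-1, (7|11)=-1; sign (−1)^0·-1^3·-1^2 = -1.
(a,b)_5: α=0, u≡3; β=-2, v≡2 (mod 5); (3|5)=-1, (2|5)=-1; sign (−1)^0·-1^-2·-1^0 = +1.
(a,b)_2: α=4, β=6; u≡5, v≡1 (mod 8); ε(u)ε(v)=0·0, αω(v)=4·0, βω(u)=6·1; sum ≡ 0  ⇒  +1.
(a,b)_3: α=5, u≡2; β=4, v≡1 (mod 3); (2|3)=-1, (1|3)=+1; sign (−1)^0·-1^4·+1^5 = +1.
(a,b)_7: α=2, u≡4; β=-1, v≡1 (mod 7); (4|7)=+1, (1|7)=+1; sign (−1)^0·+1^-1·+1^2 = +1.
(a,b)_19: α=2, u≡7; β=3, v≡15 (mod 19); (7|19)=+1, (15|19)=-1; sign (−1)^0·+1^3·-1^2 = +1.
(a,b)_∞: sgn(-3)=−, sgn(-1463)=−, so -1.
|Ram(-3, -1463)| = 2, even; anisotropic at {11, ∞}.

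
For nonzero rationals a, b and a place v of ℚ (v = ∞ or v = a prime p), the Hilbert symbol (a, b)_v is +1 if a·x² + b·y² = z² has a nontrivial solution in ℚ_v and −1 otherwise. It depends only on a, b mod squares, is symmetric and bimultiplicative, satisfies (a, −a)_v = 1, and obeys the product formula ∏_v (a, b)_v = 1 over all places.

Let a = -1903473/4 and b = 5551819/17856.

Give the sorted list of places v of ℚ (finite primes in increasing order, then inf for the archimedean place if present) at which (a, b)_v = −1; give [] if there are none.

Mod squares: a ≡ -211497, b ≡ 2821. Check v ∈ {∞, 2, 3, 7, 11, 13, 17, 19, 29, 31}.
v=31: a=31^0·(≡5), b=31^-1·(≡24) mod 31; (5|31)=+1, (24|31)=-1; (−1)^{0·-1·15}·(+1)^-1·(-1)^0 = +1.
v=11: a=11^1·(≡5), b=11^0·(≡3) mod 11; (5|11)=+1, (3|11)=+1; (−1)^{1·0·5}·(+1)^0·(+1)^1 = +1.
v=17: a=17^1·(≡11), b=17^0·(≡13) mod 17; (11|17)=-1, (13|17)=+1; (−1)^{1·0·8}·(-1)^0·(+1)^1 = +1.
v=29: a=29^1·(≡12), b=29^0·(≡18) mod 29; (12|29)=-1, (18|29)=-1; (−1)^{1·0·14}·(-1)^0·(-1)^1 = -1.
v=13: a=13^1·(≡6), b=13^3·(≡10) mod 13; (6|13)=-1, (10|13)=+1; (−1)^{1·3·6}·(-1)^3·(+1)^1 = -1.
v=7: a=7^0·(≡4), b=7^1·(≡4) mod 7; (4|7)=+1, (4|7)=+1; (−1)^{0·1·3}·(+1)^1·(+1)^0 = +1.
v=19: a=19^0·(≡1), b=19^2·(≡17) mod 19; (1|19)=+1, (17|19)=+1; (−1)^{0·2·9}·(+1)^2·(+1)^0 = +1.
v=∞: -211497 < 0 and 2821 > 0  ⇒  (a,b)_∞ = +1.
v=2: v_2(a)=-2, v_2(b)=-6; units ≡ 7, 5 (mod 8); ε·ε+αω+βω = 1·0+-2·1+-6·0 ≡ 0  ⇒  (a,b)_2 = +1.
v=3: a=3^3·(≡1), b=3^-2·(≡1) mod 3; (1|3)=+1, (1|3)=+1; (−1)^{3·-2·1}·(+1)^-2·(+1)^3 = +1.
|Ram(-211497, 2821)| = 2, even; anisotropic at {13, 29}.

[13, 29]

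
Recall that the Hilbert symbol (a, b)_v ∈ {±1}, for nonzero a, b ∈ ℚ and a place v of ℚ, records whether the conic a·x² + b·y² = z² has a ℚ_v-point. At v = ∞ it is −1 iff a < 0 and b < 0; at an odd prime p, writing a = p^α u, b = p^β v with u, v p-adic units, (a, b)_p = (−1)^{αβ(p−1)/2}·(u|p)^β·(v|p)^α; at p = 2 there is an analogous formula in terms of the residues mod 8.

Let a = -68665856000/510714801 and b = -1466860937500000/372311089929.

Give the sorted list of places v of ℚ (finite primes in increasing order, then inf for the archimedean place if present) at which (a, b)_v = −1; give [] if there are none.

Mod squares: a ≡ -13685, b ≡ -3910. Check v ∈ {∞, 2, 3, 5, 7, 17, 23, 31}.
v=17: a=17^1·(≡3), b=17^1·(≡4) mod 17; (3|17)=-1, (4|17)=+1; (−1)^{1·1·8}·(-1)^1·(+1)^1 = -1.
v=3: a=3^-12·(≡1), b=3^-18·(≡2) mod 3; (1|3)=+1, (2|3)=-1; (−1)^{-12·-18·1}·(+1)^-18·(-1)^-12 = +1.
v=31: a=31^-2·(≡12), b=31^-2·(≡27) mod 31; (12|31)=-1, (27|31)=-1; (−1)^{-2·-2·15}·(-1)^-2·(-1)^-2 = +1.
v=5: a=5^3·(≡2), b=5^11·(≡2) mod 5; (2|5)=-1, (2|5)=-1; (−1)^{3·11·2}·(-1)^11·(-1)^3 = +1.
v=23: a=23^1·(≡16), b=23^1·(≡21) mod 23; (16|23)=+1, (21|23)=-1; (−1)^{1·1·11}·(+1)^1·(-1)^1 = +1.
v=∞: -13685 < 0 and -3910 < 0  ⇒  (a,b)_∞ = -1.
v=7: a=7^3·(≡3), b=7^4·(≡6) mod 7; (3|7)=-1, (6|7)=-1; (−1)^{3·4·3}·(-1)^4·(-1)^3 = -1.
v=2: v_2(a)=12, v_2(b)=5; units ≡ 3, 5 (mod 8); ε·ε+αω+βω = 1·0+12·1+5·1 ≡ 1  ⇒  (a,b)_2 = -1.
Ram(-13685, -3910) = {2, 7, 17, ∞}; no ℚ_2-point on the conic.

[2, 7, 17, inf]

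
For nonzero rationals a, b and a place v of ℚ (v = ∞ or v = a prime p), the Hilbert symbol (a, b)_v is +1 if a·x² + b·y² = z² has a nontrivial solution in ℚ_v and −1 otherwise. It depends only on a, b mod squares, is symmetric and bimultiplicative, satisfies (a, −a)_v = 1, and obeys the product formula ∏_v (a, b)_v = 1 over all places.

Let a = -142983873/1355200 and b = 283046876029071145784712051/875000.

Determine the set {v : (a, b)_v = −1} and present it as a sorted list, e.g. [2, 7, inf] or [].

(a, b) ≡ (-152551, 2490026) mod (ℚ^×)²; places V = {2, 3, 5, 7, 11, 19, 23, 31, 37, ∞}.
(a,b)_31: α=1, u≡19; β=4, v≡23 (mod 31); (19|31)=+1, (23|31)=-1; sign (−1)^0·+1^4·-1^1 = -1.
(a,b)_7: α=-1, u≡3; β=-1, v≡6 (mod 7); (3|7)=-1, (6|7)=-1; sign (−1)^1·-1^-1·-1^-1 = -1.
(a,b)_19: α=1, u≡12; β=3, v≡16 (mod 19); (12|19)=-1, (16|19)=+1; sign (−1)^1·-1^3·+1^1 = +1.
(a,b)_5: α=-2, u≡4; β=-6, v≡1 (mod 5); (4|5)=+1, (1|5)=+1; sign (−1)^0·+1^-6·+1^-2 = +1.
(a,b)_11: α=-2, u≡6; β=1, v≡10 (mod 11); (6|11)=-1, (10|11)=-1; sign (−1)^0·-1^1·-1^-2 = -1.
(a,b)_23: α=0, u≡12; β=1, v≡18 (mod 23); (12|23)=+1, (18|23)=+1; sign (−1)^0·+1^1·+1^0 = +1.
(a,b)_37: α=1, u≡36; β=3, v≡24 (mod 37); (36|37)=+1, (24|37)=-1; sign (−1)^0·+1^3·-1^1 = -1.
(a,b)_3: α=8, u≡2; β=20, v≡2 (mod 3); (2|3)=-1, (2|3)=-1; sign (−1)^0·-1^20·-1^8 = +1.
(a,b)_2: α=-6, β=-3; u≡1, v≡5 (mod 8); ε(u)ε(v)=0·0, αω(v)=-6·1, βω(u)=-3·0; sum ≡ 0  ⇒  +1.
(a,b)_∞: sgn(-152551)=−, sgn(2490026)=+, so +1.
|Ram(-152551, 2490026)| = 4, even; anisotropic at {7, 11, 31, 37}.

[7, 11, 31, 37]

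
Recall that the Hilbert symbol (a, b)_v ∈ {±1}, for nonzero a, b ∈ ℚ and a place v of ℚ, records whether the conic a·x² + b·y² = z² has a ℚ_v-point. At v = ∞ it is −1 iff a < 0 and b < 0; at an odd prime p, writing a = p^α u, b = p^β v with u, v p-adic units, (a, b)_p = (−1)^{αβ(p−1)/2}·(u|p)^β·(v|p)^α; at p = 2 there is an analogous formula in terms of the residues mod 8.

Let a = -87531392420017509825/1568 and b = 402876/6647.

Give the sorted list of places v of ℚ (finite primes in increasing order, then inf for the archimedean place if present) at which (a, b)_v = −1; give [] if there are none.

[3, 23, 29, 31]

(a, b) ≡ (-68034, 713) mod (ℚ^×)²; places V = {2, 3, 5, 7, 17, 19, 23, 29, 31, ∞}.
(a,b)_31: α=4, u≡23; β=1, v≡22 (mod 31); (23|31)=-1, (22|31)=-1; sign (−1)^0·-1^1·-1^4 = -1.
(a,b)_29: α=1, u≡10; β=0, v≡11 (mod 29); (10|29)=-1, (11|29)=-1; sign (−1)^0·-1^0·-1^1 = -1.
(a,b)_19: α=0, u≡11; β=2, v≡8 (mod 19); (11|19)=+1, (8|19)=-1; sign (−1)^0·+1^2·-1^0 = +1.
(a,b)_2: α=-5, β=2; u≡7, v≡1 (mod 8); ε(u)ε(v)=1·0, αω(v)=-5·0, βω(u)=2·0; sum ≡ 0  ⇒  +1.
(a,b)_7: α=-2, u≡5; β=0, v≡3 (mod 7); (5|7)=-1, (3|7)=-1; sign (−1)^0·-1^0·-1^-2 = +1.
(a,b)_17: α=3, u≡7; β=-2, v≡13 (mod 17); (7|17)=-1, (13|17)=+1; sign (−1)^0·-1^-2·+1^3 = +1.
(a,b)_23: α=3, u≡16; β=-1, v≡13 (mod 23); (16|23)=+1, (13|23)=+1; sign (−1)^1·+1^-1·+1^3 = -1.
(a,b)_∞: sgn(-68034)=−, sgn(713)=+, so +1.
(a,b)_3: α=7, u≡2; β=2, v≡2 (mod 3); (2|3)=-1, (2|3)=-1; sign (−1)^0·-1^2·-1^7 = -1.
(a,b)_5: α=2, u≡4; β=0, v≡3 (mod 5); (4|5)=+1, (3|5)=-1; sign (−1)^0·+1^0·-1^2 = +1.
(-68034, 713 / ℚ) ramifies at {3, 23, 29, 31}: a division algebra.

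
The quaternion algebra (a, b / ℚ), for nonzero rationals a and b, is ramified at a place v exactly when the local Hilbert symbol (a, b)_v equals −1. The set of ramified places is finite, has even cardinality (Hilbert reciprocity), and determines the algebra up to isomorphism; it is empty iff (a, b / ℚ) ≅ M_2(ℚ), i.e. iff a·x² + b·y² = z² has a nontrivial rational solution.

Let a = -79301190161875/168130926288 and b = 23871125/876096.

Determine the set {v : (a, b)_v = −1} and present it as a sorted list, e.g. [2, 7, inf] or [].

[5, 13]

(a, b) ≡ (-247, 5) mod (ℚ^×)²; places V = {2, 3, 5, 11, 13, 17, 19, 23, ∞}.
(a,b)_17: α=2, u≡1; β=0, v≡14 (mod 17); (1|17)=+1, (14|17)=-1; sign (−1)^0·+1^0·-1^2 = +1.
(a,b)_11: α=2, u≡6; β=0, v≡3 (mod 11); (6|11)=-1, (3|11)=+1; sign (−1)^0·-1^0·+1^2 = +1.
(a,b)_3: α=-14, u≡2; β=-4, v≡2 (mod 3); (2|3)=-1, (2|3)=-1; sign (−1)^0·-1^-4·-1^-14 = +1.
(a,b)_19: α=3, u≡17; β=2, v≡4 (mod 19); (17|19)=+1, (4|19)=+1; sign (−1)^0·+1^2·+1^3 = +1.
(a,b)_2: α=-4, β=-6; u≡1, v≡5 (mod 8); ε(u)ε(v)=0·0, αω(v)=-4·1, βω(u)=-6·0; sum ≡ 0  ⇒  +1.
(a,b)_∞: sgn(-247)=−, sgn(5)=+, so +1.
(a,b)_5: α=4, u≡2; β=3, v≡4 (mod 5); (2|5)=-1, (4|5)=+1; sign (−1)^0·-1^3·+1^4 = -1.
(a,b)_13: α=-3, u≡7; β=-2, v≡7 (mod 13); (7|13)=-1, (7|13)=-1; sign (−1)^0·-1^-2·-1^-3 = -1.
(a,b)_23: α=2, u≡3; β=2, v≡15 (mod 23); (3|23)=+1, (15|23)=-1; sign (−1)^0·+1^2·-1^2 = +1.
Ram(-247, 5) = {5, 13}; no ℚ_5-point on the conic.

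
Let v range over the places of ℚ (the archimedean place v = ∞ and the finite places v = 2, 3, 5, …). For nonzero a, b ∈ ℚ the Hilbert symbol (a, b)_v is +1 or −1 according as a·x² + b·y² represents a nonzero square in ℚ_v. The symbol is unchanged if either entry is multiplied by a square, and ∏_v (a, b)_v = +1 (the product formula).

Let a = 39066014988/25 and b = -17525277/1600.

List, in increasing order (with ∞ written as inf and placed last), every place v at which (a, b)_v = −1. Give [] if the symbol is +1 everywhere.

[2, 3, 7, 19]

Mod squares: a ≡ 3, b ≡ -133. Check v ∈ {∞, 2, 3, 5, 7, 11, 13, 19}.
v=19: a=19^2·(≡2), b=19^1·(≡12) mod 19; (2|19)=-1, (12|19)=-1; (−1)^{2·1·9}·(-1)^1·(-1)^2 = -1.
v=7: a=7^2·(≡6), b=7^1·(≡4) mod 7; (6|7)=-1, (4|7)=+1; (−1)^{2·1·3}·(-1)^1·(+1)^2 = -1.
v=2: v_2(a)=2, v_2(b)=-6; units ≡ 3, 3 (mod 8); ε·ε+αω+βω = 1·1+2·1+-6·1 ≡ 1  ⇒  (a,b)_2 = -1.
v=∞: 3 > 0 and -133 < 0  ⇒  (a,b)_∞ = +1.
v=3: a=3^3·(≡1), b=3^2·(≡2) mod 3; (1|3)=+1, (2|3)=-1; (−1)^{3·2·1}·(+1)^2·(-1)^3 = -1.
v=11: a=11^2·(≡1), b=11^4·(≡7) mod 11; (1|11)=+1, (7|11)=-1; (−1)^{2·4·5}·(+1)^4·(-1)^2 = +1.
v=5: a=5^-2·(≡3), b=5^-2·(≡2) mod 5; (3|5)=-1, (2|5)=-1; (−1)^{-2·-2·2}·(-1)^-2·(-1)^-2 = +1.
v=13: a=13^2·(≡12), b=13^0·(≡10) mod 13; (12|13)=+1, (10|13)=+1; (−1)^{2·0·6}·(+1)^0·(+1)^2 = +1.
Ram(3, -133) = {2, 3, 7, 19}; no ℚ_2-point on the conic.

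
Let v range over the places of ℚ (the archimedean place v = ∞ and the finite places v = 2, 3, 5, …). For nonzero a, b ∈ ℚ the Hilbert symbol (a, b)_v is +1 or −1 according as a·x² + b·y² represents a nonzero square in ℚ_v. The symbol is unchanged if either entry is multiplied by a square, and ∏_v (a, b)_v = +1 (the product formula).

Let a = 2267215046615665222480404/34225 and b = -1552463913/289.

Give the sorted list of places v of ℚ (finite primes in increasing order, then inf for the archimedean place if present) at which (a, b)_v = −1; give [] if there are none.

(a, b) ≡ (69069, -187473) mod (ℚ^×)²; places V = {2, 3, 5, 7, 11, 13, 17, 19, 23, 37, ∞}.
(a,b)_17: α=4, u≡16; β=-2, v≡6 (mod 17); (16|17)=+1, (6|17)=-1; sign (−1)^0·+1^-2·-1^4 = +1.
(a,b)_2: α=2, β=0; u≡5, v≡7 (mod 8); ε(u)ε(v)=0·1, αω(v)=2·0, βω(u)=0·1; sum ≡ 0  ⇒  +1.
(a,b)_5: α=-2, u≡1; β=0, v≡3 (mod 5); (1|5)=+1, (3|5)=-1; sign (−1)^0·+1^0·-1^-2 = +1.
(a,b)_13: α=5, u≡12; β=3, v≡4 (mod 13); (12|13)=+1, (4|13)=+1; sign (−1)^0·+1^3·+1^5 = +1.
(a,b)_23: α=1, u≡2; β=1, v≡17 (mod 23); (2|23)=+1, (17|23)=-1; sign (−1)^1·+1^1·-1^1 = +1.
(a,b)_37: α=-2, u≡16; β=0, v≡6 (mod 37); (16|37)=+1, (6|37)=-1; sign (−1)^0·+1^0·-1^-2 = +1.
(a,b)_11: α=1, u≡9; β=1, v≡10 (mod 11); (9|11)=+1, (10|11)=-1; sign (−1)^1·+1^1·-1^1 = +1.
(a,b)_7: α=7, u≡1; β=2, v≡4 (mod 7); (1|7)=+1, (4|7)=+1; sign (−1)^0·+1^2·+1^7 = +1.
(a,b)_19: α=2, u≡11; β=1, v≡14 (mod 19); (11|19)=+1, (14|19)=-1; sign (−1)^0·+1^1·-1^2 = +1.
(a,b)_3: α=5, u≡1; β=1, v≡2 (mod 3); (1|3)=+1, (2|3)=-1; sign (−1)^1·+1^1·-1^5 = +1.
(a,b)_∞: sgn(69069)=+, sgn(-187473)=−, so +1.
Every local symbol is +1, so the conic 69069·x² + -187473·y² = z² has ℚ_v-points for all v and hence a ℚ-point; (a, b / ℚ) ≅ M_2(ℚ).

[]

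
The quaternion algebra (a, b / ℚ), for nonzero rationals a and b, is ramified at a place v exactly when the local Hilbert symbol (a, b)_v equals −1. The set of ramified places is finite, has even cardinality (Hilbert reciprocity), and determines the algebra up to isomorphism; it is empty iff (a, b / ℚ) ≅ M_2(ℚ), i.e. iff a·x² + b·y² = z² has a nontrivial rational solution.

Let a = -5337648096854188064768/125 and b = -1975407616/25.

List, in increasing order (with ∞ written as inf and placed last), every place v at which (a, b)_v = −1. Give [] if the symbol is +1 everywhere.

(a, b) ≡ (-2590, -1929109) mod (ℚ^×)²; places V = {2, 5, 7, 13, 17, 29, 37, 43, ∞}.
(a,b)_7: α=3, u≡4; β=1, v≡5 (mod 7); (4|7)=+1, (5|7)=-1; sign (−1)^1·+1^1·-1^3 = +1.
(a,b)_13: α=4, u≡4; β=1, v≡6 (mod 13); (4|13)=+1, (6|13)=-1; sign (−1)^0·+1^1·-1^4 = +1.
(a,b)_29: α=2, u≡4; β=1, v≡25 (mod 29); (4|29)=+1, (25|29)=+1; sign (−1)^0·+1^1·+1^2 = +1.
(a,b)_∞: sgn(-2590)=−, sgn(-1929109)=−, so -1.
(a,b)_17: α=2, u≡7; β=1, v≡16 (mod 17); (7|17)=-1, (16|17)=+1; sign (−1)^0·-1^1·+1^2 = -1.
(a,b)_5: α=-3, u≡2; β=-2, v≡4 (mod 5); (2|5)=-1, (4|5)=+1; sign (−1)^0·-1^-2·+1^-3 = +1.
(a,b)_43: α=2, u≡7; β=1, v≡32 (mod 43); (7|43)=-1, (32|43)=-1; sign (−1)^0·-1^1·-1^2 = -1.
(a,b)_37: α=1, u≡28; β=0, v≡34 (mod 37); (28|37)=+1, (34|37)=+1; sign (−1)^0·+1^0·+1^1 = +1.
(a,b)_2: α=15, β=10; u≡1, v≡3 (mod 8); ε(u)ε(v)=0·1, αω(v)=15·1, βω(u)=10·0; sum ≡ 1  ⇒  -1.
Ram(-2590, -1929109) = {2, 17, 43, ∞}; no ℚ_2-point on the conic.

[2, 17, 43, inf]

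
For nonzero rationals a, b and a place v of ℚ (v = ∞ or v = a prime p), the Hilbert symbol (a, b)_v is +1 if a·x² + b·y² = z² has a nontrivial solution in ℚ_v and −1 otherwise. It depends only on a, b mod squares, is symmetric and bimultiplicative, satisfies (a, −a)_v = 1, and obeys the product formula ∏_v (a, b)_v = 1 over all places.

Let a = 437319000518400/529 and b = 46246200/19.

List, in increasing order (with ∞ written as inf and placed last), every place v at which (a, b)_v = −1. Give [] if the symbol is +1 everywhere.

[3, 7, 11, 19]

Mod squares: a ≡ 231, b ≡ 1482. Check v ∈ {∞, 2, 3, 5, 7, 11, 13, 19, 23}.
v=5: a=5^2·(≡4), b=5^2·(≡2) mod 5; (4|5)=+1, (2|5)=-1; (−1)^{2·2·2}·(+1)^2·(-1)^2 = +1.
v=2: v_2(a)=8, v_2(b)=3; units ≡ 7, 5 (mod 8); ε·ε+αω+βω = 1·0+8·1+3·0 ≡ 0  ⇒  (a,b)_2 = +1.
v=23: a=23^-2·(≡12), b=23^0·(≡21) mod 23; (12|23)=+1, (21|23)=-1; (−1)^{-2·0·11}·(+1)^0·(-1)^-2 = +1.
v=3: a=3^7·(≡2), b=3^1·(≡2) mod 3; (2|3)=-1, (2|3)=-1; (−1)^{7·1·1}·(-1)^1·(-1)^7 = -1.
v=7: a=7^5·(≡6), b=7^2·(≡5) mod 7; (6|7)=-1, (5|7)=-1; (−1)^{5·2·3}·(-1)^2·(-1)^5 = -1.
v=∞: 231 > 0 and 1482 > 0  ⇒  (a,b)_∞ = +1.
v=11: a=11^1·(≡6), b=11^2·(≡2) mod 11; (6|11)=-1, (2|11)=-1; (−1)^{1·2·5}·(-1)^2·(-1)^1 = -1.
v=13: a=13^2·(≡1), b=13^1·(≡9) mod 13; (1|13)=+1, (9|13)=+1; (−1)^{2·1·6}·(+1)^1·(+1)^2 = +1.
v=19: a=19^0·(≡10), b=19^-1·(≡10) mod 19; (10|19)=-1, (10|19)=-1; (−1)^{0·-1·9}·(-1)^-1·(-1)^0 = -1.
(231, 1482 / ℚ) ramifies at {3, 7, 11, 19}: a division algebra.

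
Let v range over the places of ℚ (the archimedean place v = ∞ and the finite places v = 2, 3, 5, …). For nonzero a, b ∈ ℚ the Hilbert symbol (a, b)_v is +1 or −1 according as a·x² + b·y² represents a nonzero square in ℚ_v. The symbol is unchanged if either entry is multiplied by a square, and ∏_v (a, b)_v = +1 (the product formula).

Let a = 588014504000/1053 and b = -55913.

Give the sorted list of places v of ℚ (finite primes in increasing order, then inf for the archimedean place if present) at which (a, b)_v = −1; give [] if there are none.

[5, 11, 13, 17]

Mod squares: a ≡ 16445, b ≡ -55913. Check v ∈ {∞, 2, 3, 5, 7, 11, 13, 17, 23}.
v=∞: 16445 > 0 and -55913 < 0  ⇒  (a,b)_∞ = +1.
v=13: a=13^-1·(≡9), b=13^1·(≡2) mod 13; (9|13)=+1, (2|13)=-1; (−1)^{-1·1·6}·(+1)^1·(-1)^-1 = -1.
v=3: a=3^-4·(≡2), b=3^0·(≡1) mod 3; (2|3)=-1, (1|3)=+1; (−1)^{-4·0·1}·(-1)^0·(+1)^-4 = +1.
v=7: a=7^4·(≡4), b=7^0·(≡3) mod 7; (4|7)=+1, (3|7)=-1; (−1)^{4·0·3}·(+1)^0·(-1)^4 = +1.
v=2: v_2(a)=6, v_2(b)=0; units ≡ 5, 7 (mod 8); ε·ε+αω+βω = 0·1+6·0+0·1 ≡ 0  ⇒  (a,b)_2 = +1.
v=23: a=23^1·(≡6), b=23^1·(≡7) mod 23; (6|23)=+1, (7|23)=-1; (−1)^{1·1·11}·(+1)^1·(-1)^1 = +1.
v=5: a=5^3·(≡4), b=5^0·(≡2) mod 5; (4|5)=+1, (2|5)=-1; (−1)^{3·0·2}·(+1)^0·(-1)^3 = -1.
v=11: a=11^3·(≡8), b=11^1·(≡10) mod 11; (8|11)=-1, (10|11)=-1; (−1)^{3·1·5}·(-1)^1·(-1)^3 = -1.
v=17: a=17^0·(≡7), b=17^1·(≡9) mod 17; (7|17)=-1, (9|17)=+1; (−1)^{0·1·8}·(-1)^1·(+1)^0 = -1.
(16445, -55913 / ℚ) ramifies at {5, 11, 13, 17}: a division algebra.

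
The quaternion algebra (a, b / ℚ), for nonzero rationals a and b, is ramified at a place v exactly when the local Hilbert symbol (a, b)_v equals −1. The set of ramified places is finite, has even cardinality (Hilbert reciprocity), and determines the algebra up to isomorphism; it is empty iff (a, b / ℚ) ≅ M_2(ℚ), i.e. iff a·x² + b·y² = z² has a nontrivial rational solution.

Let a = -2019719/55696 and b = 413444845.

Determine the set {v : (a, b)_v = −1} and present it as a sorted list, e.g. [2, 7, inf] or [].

(a, b) ≡ (-11951, 1045) mod (ℚ^×)²; places V = {2, 5, 11, 13, 17, 19, 37, 59, ∞}.
(a,b)_11: α=0, u≡8; β=1, v≡6 (mod 11); (8|11)=-1, (6|11)=-1; sign (−1)^0·-1^1·-1^0 = -1.
(a,b)_19: α=1, u≡6; β=1, v≡11 (mod 19); (6|19)=+1, (11|19)=+1; sign (−1)^1·+1^1·+1^1 = -1.
(a,b)_∞: sgn(-11951)=−, sgn(1045)=+, so +1.
(a,b)_59: α=-2, u≡46; β=0, v≡44 (mod 59); (46|59)=+1, (44|59)=-1; sign (−1)^0·+1^0·-1^-2 = +1.
(a,b)_17: α=1, u≡10; β=2, v≡4 (mod 17); (10|17)=-1, (4|17)=+1; sign (−1)^0·-1^2·+1^1 = +1.
(a,b)_13: α=2, u≡12; β=0, v≡8 (mod 13); (12|13)=+1, (8|13)=-1; sign (−1)^0·+1^0·-1^2 = +1.
(a,b)_37: α=1, u≡9; β=2, v≡11 (mod 37); (9|37)=+1, (11|37)=+1; sign (−1)^0·+1^2·+1^1 = +1.
(a,b)_2: α=-4, β=0; u≡1, v≡5 (mod 8); ε(u)ε(v)=0·0, αω(v)=-4·1, βω(u)=0·0; sum ≡ 0  ⇒  +1.
(a,b)_5: α=0, u≡1; β=1, v≡4 (mod 5); (1|5)=+1, (4|5)=+1; sign (−1)^0·+1^1·+1^0 = +1.
|Ram(-11951, 1045)| = 2, even; anisotropic at {11, 19}.

[11, 19]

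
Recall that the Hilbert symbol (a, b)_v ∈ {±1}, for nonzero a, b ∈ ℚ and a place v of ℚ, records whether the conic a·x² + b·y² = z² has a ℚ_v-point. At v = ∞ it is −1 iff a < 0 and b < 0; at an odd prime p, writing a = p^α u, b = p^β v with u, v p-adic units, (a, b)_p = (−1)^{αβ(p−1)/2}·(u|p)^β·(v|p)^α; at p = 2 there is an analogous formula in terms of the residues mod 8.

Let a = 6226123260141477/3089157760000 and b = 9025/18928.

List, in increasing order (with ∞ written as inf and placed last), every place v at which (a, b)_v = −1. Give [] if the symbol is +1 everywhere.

Mod squares: a ≡ 77, b ≡ 7. Check v ∈ {∞, 2, 3, 5, 7, 11, 13, 19, 23}.
v=2: v_2(a)=-10, v_2(b)=-4; units ≡ 5, 7 (mod 8); ε·ε+αω+βω = 0·1+-10·0+-4·1 ≡ 0  ⇒  (a,b)_2 = +1.
v=19: a=19^8·(≡5), b=19^2·(≡11) mod 19; (5|19)=+1, (11|19)=+1; (−1)^{8·2·9}·(+1)^2·(+1)^8 = +1.
v=5: a=5^-4·(≡2), b=5^2·(≡2) mod 5; (2|5)=-1, (2|5)=-1; (−1)^{-4·2·2}·(-1)^2·(-1)^-4 = +1.
v=3: a=3^2·(≡2), b=3^0·(≡1) mod 3; (2|3)=-1, (1|3)=+1; (−1)^{2·0·1}·(-1)^0·(+1)^2 = +1.
v=∞: 77 > 0 and 7 > 0  ⇒  (a,b)_∞ = +1.
v=23: a=23^2·(≡8), b=23^0·(≡14) mod 23; (8|23)=+1, (14|23)=-1; (−1)^{2·0·11}·(+1)^0·(-1)^2 = +1.
v=13: a=13^-6·(≡3), b=13^-2·(≡2) mod 13; (3|13)=+1, (2|13)=-1; (−1)^{-6·-2·6}·(+1)^-2·(-1)^-6 = +1.
v=7: a=7^1·(≡4), b=7^-1·(≡1) mod 7; (4|7)=+1, (1|7)=+1; (−1)^{1·-1·3}·(+1)^-1·(+1)^1 = -1.
v=11: a=11^1·(≡10), b=11^0·(≡2) mod 11; (10|11)=-1, (2|11)=-1; (−1)^{1·0·5}·(-1)^0·(-1)^1 = -1.
|Ram(77, 7)| = 2, even; anisotropic at {7, 11}.

[7, 11]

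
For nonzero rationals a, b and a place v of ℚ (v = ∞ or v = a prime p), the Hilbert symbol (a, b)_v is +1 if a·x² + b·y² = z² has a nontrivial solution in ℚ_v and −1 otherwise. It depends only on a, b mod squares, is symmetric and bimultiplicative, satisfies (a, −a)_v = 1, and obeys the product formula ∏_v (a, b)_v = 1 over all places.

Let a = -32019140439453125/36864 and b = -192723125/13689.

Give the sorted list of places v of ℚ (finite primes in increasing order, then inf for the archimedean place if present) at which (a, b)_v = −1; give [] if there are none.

(a, b) ≡ (-29, -6293) mod (ℚ^×)²; places V = {2, 3, 5, 7, 13, 29, 31, ∞}.
(a,b)_2: α=-12, β=0; u≡3, v≡3 (mod 8); ε(u)ε(v)=1·1, αω(v)=-12·1, βω(u)=0·1; sum ≡ 1  ⇒  -1.
(a,b)_31: α=2, u≡8; β=1, v≡8 (mod 31); (8|31)=+1, (8|31)=+1; sign (−1)^0·+1^1·+1^2 = +1.
(a,b)_29: α=1, u≡6; β=1, v≡15 (mod 29); (6|29)=+1, (15|29)=-1; sign (−1)^0·+1^1·-1^1 = -1.
(a,b)_5: α=10, u≡1; β=4, v≡2 (mod 5); (1|5)=+1, (2|5)=-1; sign (−1)^0·+1^4·-1^10 = +1.
(a,b)_∞: sgn(-29)=−, sgn(-6293)=−, so -1.
(a,b)_13: α=0, u≡9; β=-2, v≡1 (mod 13); (9|13)=+1, (1|13)=+1; sign (−1)^0·+1^-2·+1^0 = +1.
(a,b)_3: α=-2, u≡1; β=-4, v≡1 (mod 3); (1|3)=+1, (1|3)=+1; sign (−1)^0·+1^-4·+1^-2 = +1.
(a,b)_7: α=6, u≡5; β=3, v≡2 (mod 7); (5|7)=-1, (2|7)=+1; sign (−1)^0·-1^3·+1^6 = -1.
Ram(-29, -6293) = {2, 7, 29, ∞}; no ℚ_2-point on the conic.

[2, 7, 29, inf]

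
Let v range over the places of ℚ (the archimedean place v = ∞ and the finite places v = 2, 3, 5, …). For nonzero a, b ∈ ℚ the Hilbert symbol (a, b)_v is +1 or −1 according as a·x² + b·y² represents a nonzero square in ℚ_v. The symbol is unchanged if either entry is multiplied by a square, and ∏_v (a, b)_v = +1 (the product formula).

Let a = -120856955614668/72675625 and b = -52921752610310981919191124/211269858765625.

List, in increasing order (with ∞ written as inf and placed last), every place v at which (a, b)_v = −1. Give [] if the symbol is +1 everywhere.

(a, b) ≡ (-293683, -69) mod (ℚ^×)²; places V = {2, 3, 5, 7, 11, 13, 19, 23, 29, 31, 41, ∞}.
(a,b)_∞: sgn(-293683)=−, sgn(-69)=−, so -1.
(a,b)_13: α=1, u≡12; β=2, v≡9 (mod 13); (12|13)=+1, (9|13)=+1; sign (−1)^0·+1^2·+1^1 = +1.
(a,b)_19: α=1, u≡9; β=2, v≡16 (mod 19); (9|19)=+1, (16|19)=+1; sign (−1)^0·+1^2·+1^1 = +1.
(a,b)_11: α=-2, u≡8; β=-4, v≡6 (mod 11); (8|11)=-1, (6|11)=-1; sign (−1)^0·-1^-4·-1^-2 = +1.
(a,b)_41: α=1, u≡26; β=2, v≡38 (mod 41); (26|41)=-1, (38|41)=-1; sign (−1)^0·-1^2·-1^1 = -1.
(a,b)_3: α=4, u≡2; β=7, v≡1 (mod 3); (2|3)=-1, (1|3)=+1; sign (−1)^0·-1^7·+1^4 = -1.
(a,b)_29: α=1, u≡13; β=2, v≡18 (mod 29); (13|29)=+1, (18|29)=-1; sign (−1)^0·+1^2·-1^1 = -1.
(a,b)_7: α=4, u≡2; β=8, v≡4 (mod 7); (2|7)=+1, (4|7)=+1; sign (−1)^0·+1^8·+1^4 = +1.
(a,b)_23: α=2, u≡4; β=3, v≡5 (mod 23); (4|23)=+1, (5|23)=-1; sign (−1)^0·+1^3·-1^2 = +1.
(a,b)_31: α=-2, u≡6; β=-4, v≡21 (mod 31); (6|31)=-1, (21|31)=-1; sign (−1)^0·-1^-4·-1^-2 = +1.
(a,b)_2: α=2, β=2; u≡5, v≡3 (mod 8); ε(u)ε(v)=0·1, αω(v)=2·1, βω(u)=2·1; sum ≡ 0  ⇒  +1.
(a,b)_5: α=-4, u≡2; β=-6, v≡1 (mod 5); (2|5)=-1, (1|5)=+1; sign (−1)^0·-1^-6·+1^-4 = +1.
|Ram(-293683, -69)| = 4, even; anisotropic at {3, 29, 41, ∞}.

[3, 29, 41, inf]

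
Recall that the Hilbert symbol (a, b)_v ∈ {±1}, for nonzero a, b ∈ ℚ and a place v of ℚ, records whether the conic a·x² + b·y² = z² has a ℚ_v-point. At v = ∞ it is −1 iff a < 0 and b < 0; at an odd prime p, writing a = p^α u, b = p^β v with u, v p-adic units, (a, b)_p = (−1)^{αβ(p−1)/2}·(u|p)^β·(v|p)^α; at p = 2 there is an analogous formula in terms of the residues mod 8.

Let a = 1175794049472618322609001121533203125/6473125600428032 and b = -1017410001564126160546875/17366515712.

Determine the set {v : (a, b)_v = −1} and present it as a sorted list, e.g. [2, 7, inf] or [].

Mod squares: a ≡ 190190, b ≡ -22. Check v ∈ {∞, 2, 3, 5, 7, 11, 13, 19, 43}.
v=5: a=5^11·(≡2), b=5^8·(≡2) mod 5; (2|5)=-1, (2|5)=-1; (−1)^{11·8·2}·(-1)^8·(-1)^11 = -1.
v=11: a=11^1·(≡4), b=11^1·(≡3) mod 11; (4|11)=+1, (3|11)=+1; (−1)^{1·1·5}·(+1)^1·(+1)^1 = -1.
v=∞: 190190 > 0 and -22 < 0  ⇒  (a,b)_∞ = +1.
v=7: a=7^-3·(≡3), b=7^-2·(≡3) mod 7; (3|7)=-1, (3|7)=-1; (−1)^{-3·-2·3}·(-1)^-2·(-1)^-3 = -1.
v=13: a=13^-3·(≡8), b=13^-2·(≡10) mod 13; (8|13)=-1, (10|13)=+1; (−1)^{-3·-2·6}·(-1)^-2·(+1)^-3 = +1.
v=3: a=3^18·(≡2), b=3^12·(≡2) mod 3; (2|3)=-1, (2|3)=-1; (−1)^{18·12·1}·(-1)^12·(-1)^18 = +1.
v=2: v_2(a)=-33, v_2(b)=-21; units ≡ 7, 5 (mod 8); ε·ε+αω+βω = 1·0+-33·1+-21·0 ≡ 1  ⇒  (a,b)_2 = -1.
v=19: a=19^7·(≡4), b=19^4·(≡4) mod 19; (4|19)=+1, (4|19)=+1; (−1)^{7·4·9}·(+1)^4·(+1)^7 = +1.
v=43: a=43^6·(≡21), b=43^4·(≡23) mod 43; (21|43)=+1, (23|43)=+1; (−1)^{6·4·21}·(+1)^4·(+1)^6 = +1.
|Ram(190190, -22)| = 4, even; anisotropic at {2, 5, 7, 11}.

[2, 5, 7, 11]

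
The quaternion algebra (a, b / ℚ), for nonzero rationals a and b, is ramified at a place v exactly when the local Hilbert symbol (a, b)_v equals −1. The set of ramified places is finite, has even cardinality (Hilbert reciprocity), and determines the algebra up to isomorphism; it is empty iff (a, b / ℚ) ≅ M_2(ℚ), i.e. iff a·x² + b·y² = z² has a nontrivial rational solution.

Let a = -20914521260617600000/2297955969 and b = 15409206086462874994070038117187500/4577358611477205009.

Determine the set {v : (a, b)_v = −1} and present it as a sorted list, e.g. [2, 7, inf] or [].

Mod squares: a ≡ -115, b ≡ 16555. Check v ∈ {∞, 2, 3, 5, 7, 11, 17, 19, 23, 29, 43}.
v=19: a=19^-2·(≡2), b=19^-4·(≡16) mod 19; (2|19)=-1, (16|19)=+1; (−1)^{-2·-4·9}·(-1)^-4·(+1)^-2 = +1.
v=7: a=7^4·(≡2), b=7^7·(≡3) mod 7; (2|7)=+1, (3|7)=-1; (−1)^{4·7·3}·(+1)^7·(-1)^4 = +1.
v=23: a=23^3·(≡8), b=23^8·(≡8) mod 23; (8|23)=+1, (8|23)=+1; (−1)^{3·8·11}·(+1)^8·(+1)^3 = +1.
v=3: a=3^-2·(≡2), b=3^-10·(≡1) mod 3; (2|3)=-1, (1|3)=+1; (−1)^{-2·-10·1}·(-1)^-10·(+1)^-2 = +1.
v=29: a=29^-4·(≡9), b=29^-6·(≡9) mod 29; (9|29)=+1, (9|29)=+1; (−1)^{-4·-6·14}·(+1)^-6·(+1)^-4 = +1.
v=∞: -115 < 0 and 16555 > 0  ⇒  (a,b)_∞ = +1.
v=17: a=17^0·(≡15), b=17^2·(≡14) mod 17; (15|17)=+1, (14|17)=-1; (−1)^{0·2·8}·(+1)^2·(-1)^0 = +1.
v=2: v_2(a)=10, v_2(b)=2; units ≡ 5, 3 (mod 8); ε·ε+αω+βω = 0·1+10·1+2·1 ≡ 0  ⇒  (a,b)_2 = +1.
v=5: a=5^5·(≡2), b=5^9·(≡4) mod 5; (2|5)=-1, (4|5)=+1; (−1)^{5·9·2}·(-1)^9·(+1)^5 = -1.
v=43: a=43^2·(≡24), b=43^3·(≡16) mod 43; (24|43)=+1, (16|43)=+1; (−1)^{2·3·21}·(+1)^3·(+1)^2 = +1.
v=11: a=11^2·(≡8), b=11^3·(≡9) mod 11; (8|11)=-1, (9|11)=+1; (−1)^{2·3·5}·(-1)^3·(+1)^2 = -1.
|Ram(-115, 16555)| = 2, even; anisotropic at {5, 11}.

[5, 11]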